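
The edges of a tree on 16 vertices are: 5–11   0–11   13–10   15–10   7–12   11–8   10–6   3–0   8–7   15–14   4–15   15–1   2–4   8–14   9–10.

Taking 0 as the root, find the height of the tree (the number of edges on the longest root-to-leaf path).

6

The longest root-to-leaf path is 0 – 11 – 8 – 14 – 15 – 10 – 9 (6 edges).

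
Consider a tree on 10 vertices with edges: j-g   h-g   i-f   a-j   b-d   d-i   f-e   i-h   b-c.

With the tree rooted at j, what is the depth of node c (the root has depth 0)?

6

j → g → h → i → d → b → c — 6 edges.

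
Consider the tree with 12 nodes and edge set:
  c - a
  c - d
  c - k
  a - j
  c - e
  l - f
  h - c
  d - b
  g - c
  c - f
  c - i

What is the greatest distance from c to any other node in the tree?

2

Distances from c peak at 2, attained at b (l, j also at distance 2).
c–d–b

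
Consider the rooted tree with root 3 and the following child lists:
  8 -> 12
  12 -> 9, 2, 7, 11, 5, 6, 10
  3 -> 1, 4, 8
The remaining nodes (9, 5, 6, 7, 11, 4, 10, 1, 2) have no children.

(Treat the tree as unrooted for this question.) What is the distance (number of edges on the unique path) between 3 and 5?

3 - 8 - 12 - 5: 3 edges.

3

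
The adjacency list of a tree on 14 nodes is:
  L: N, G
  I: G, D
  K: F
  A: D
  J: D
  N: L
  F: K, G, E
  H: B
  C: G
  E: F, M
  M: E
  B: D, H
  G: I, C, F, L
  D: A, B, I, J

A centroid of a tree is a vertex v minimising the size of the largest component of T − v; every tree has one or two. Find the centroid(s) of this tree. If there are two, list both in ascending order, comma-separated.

If G is removed the pieces have sizes 6, 4, 2, 1, all ≤ ⌊14/2⌋ = 7.
No neighbour of G does as well, so G is the unique centroid.

G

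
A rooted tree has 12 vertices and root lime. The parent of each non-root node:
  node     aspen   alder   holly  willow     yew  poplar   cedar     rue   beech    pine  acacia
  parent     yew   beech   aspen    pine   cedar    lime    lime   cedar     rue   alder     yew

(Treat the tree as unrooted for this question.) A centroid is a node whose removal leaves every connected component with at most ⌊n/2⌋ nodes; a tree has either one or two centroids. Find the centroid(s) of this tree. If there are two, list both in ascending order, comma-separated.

Delete cedar: the remaining components have sizes 5, 4, 2. Max 5 ≤ 6, so cedar is a centroid.
No neighbour of cedar does as well, so cedar is the unique centroid.

cedar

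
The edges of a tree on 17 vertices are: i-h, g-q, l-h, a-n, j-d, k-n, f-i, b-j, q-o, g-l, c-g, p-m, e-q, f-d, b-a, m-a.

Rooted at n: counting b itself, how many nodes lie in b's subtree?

The subtree rooted at b contains: b, j, d, f, i, h, l, g, c, q, o, e — 12 nodes.

12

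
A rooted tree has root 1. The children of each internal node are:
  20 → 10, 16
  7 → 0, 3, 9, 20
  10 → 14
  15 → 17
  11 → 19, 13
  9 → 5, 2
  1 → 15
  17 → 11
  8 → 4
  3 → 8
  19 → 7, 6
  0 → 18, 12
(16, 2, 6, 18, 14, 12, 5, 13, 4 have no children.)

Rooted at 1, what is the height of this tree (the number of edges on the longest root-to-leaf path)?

4 sits deepest: 1–15–17–11–19–7–3–8–4 — 8 edges from the root.

8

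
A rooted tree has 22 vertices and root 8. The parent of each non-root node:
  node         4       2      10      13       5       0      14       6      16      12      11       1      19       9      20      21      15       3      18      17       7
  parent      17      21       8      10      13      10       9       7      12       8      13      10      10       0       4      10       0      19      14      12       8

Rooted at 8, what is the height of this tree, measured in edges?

The longest root-to-leaf path is 8–10–0–9–14–18 (5 edges).

5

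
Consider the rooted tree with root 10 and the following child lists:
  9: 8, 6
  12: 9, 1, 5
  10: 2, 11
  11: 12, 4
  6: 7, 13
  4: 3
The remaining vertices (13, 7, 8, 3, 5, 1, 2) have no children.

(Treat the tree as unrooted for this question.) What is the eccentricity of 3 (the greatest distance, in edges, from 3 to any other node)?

Distances from 3 peak at 6, attained at 13 (7 also at distance 6).
3–4–11–12–9–6–13

6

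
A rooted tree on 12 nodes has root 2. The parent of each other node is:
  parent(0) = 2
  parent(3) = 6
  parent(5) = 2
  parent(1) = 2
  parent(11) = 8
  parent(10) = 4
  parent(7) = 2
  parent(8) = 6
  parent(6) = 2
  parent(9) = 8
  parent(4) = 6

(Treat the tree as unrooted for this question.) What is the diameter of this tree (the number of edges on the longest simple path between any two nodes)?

4

A longest path is 7-2-6-4-10, with 4 edges.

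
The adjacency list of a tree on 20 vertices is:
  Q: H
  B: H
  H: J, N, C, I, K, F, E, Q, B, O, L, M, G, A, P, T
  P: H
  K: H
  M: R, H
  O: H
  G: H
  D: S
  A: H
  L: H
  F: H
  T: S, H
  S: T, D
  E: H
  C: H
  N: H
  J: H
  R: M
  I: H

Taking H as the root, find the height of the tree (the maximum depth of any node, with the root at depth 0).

A deepest node is D, reached by H-T-S-D.
That path has 3 edges, so the height is 3.

3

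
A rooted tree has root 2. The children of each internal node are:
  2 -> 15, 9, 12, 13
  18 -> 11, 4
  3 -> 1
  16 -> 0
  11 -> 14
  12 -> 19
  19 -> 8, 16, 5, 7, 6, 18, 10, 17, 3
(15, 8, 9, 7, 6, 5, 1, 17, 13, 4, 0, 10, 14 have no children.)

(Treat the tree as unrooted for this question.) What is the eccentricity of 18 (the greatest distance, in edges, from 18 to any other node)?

4

A farthest node from 18 is 13 (9, 15 also at distance 4).
The path 18–19–12–2–13 has 4 edges.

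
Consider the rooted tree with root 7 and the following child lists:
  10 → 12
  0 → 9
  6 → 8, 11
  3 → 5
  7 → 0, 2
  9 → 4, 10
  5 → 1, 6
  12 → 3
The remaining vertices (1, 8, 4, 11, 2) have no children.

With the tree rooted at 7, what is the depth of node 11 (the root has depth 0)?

8

7–0–9–10–12–3–5–6–11 — 8 edges.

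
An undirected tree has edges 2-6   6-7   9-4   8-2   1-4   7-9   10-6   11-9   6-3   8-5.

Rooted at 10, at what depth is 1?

5

Path from 10 to 1: 10–6–7–9–4–1, which has 5 edges.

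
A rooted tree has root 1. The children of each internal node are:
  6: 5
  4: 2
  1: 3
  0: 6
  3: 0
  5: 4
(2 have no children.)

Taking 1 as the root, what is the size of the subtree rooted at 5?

3

Descendants of 5 (including itself): 5, 4, 2. That's 3.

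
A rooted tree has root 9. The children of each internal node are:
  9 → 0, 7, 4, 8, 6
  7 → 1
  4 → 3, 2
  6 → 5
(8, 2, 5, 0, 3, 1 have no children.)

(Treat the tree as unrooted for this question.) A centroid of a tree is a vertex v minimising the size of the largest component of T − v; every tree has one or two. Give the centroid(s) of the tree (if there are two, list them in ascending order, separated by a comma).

Removing 9 splits the tree into components of sizes 3, 2, 2, 1, 1; the largest is 3 ≤ ⌊10/2⌋ = 5.
Every other node leaves some component of size > 5, so the centroid is unique.

9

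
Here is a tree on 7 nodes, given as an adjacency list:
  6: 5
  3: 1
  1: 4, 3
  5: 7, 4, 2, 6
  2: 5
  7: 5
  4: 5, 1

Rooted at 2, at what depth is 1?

Climbing from 1 to the root: 1 → 4 → 5 → 2. That's 3 steps.

3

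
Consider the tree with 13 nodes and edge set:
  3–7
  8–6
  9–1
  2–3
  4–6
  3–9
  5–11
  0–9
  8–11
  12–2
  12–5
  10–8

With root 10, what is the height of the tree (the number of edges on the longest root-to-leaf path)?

The longest root-to-leaf path is 10 – 8 – 11 – 5 – 12 – 2 – 3 – 9 – 0 (8 edges).

8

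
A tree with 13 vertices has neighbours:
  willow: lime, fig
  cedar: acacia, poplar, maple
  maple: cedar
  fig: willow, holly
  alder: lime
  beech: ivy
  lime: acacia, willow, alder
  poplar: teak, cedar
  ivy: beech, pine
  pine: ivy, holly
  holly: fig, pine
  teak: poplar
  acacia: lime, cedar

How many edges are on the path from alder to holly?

Walking from alder: alder - lime - willow - fig - holly. Length 4.

4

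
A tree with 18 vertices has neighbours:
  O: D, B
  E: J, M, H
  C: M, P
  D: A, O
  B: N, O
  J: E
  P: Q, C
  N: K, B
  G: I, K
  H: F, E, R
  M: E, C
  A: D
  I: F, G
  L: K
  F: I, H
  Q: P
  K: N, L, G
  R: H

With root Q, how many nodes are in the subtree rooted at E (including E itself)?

14

E's subtree: {E, J, H, F, R, I, G, K, N, L, B, O, D, A}, size 14.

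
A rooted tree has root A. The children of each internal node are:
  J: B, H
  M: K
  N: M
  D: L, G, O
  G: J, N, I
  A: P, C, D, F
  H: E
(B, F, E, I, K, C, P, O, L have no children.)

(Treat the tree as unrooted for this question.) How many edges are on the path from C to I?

4

Walking from C: C–A–D–G–I. Length 4.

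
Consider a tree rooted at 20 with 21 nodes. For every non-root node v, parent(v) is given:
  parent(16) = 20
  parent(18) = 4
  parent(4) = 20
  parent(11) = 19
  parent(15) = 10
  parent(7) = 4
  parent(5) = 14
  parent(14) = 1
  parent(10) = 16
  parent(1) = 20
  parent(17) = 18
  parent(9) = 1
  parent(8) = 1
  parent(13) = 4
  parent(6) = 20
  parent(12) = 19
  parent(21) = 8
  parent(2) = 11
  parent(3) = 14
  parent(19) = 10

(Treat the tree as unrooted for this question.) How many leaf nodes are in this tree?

11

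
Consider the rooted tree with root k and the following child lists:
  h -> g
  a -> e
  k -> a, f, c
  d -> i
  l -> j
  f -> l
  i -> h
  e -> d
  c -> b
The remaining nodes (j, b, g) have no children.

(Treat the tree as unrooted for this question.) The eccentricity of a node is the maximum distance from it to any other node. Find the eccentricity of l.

The node farthest from l is g, via l-f-k-a-e-d-i-h-g — 8 edges.

8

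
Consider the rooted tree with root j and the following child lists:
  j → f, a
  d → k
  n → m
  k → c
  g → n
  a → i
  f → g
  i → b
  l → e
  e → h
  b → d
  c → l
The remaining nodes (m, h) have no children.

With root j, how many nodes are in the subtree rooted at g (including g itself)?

g's subtree: {g, n, m}, size 3.

3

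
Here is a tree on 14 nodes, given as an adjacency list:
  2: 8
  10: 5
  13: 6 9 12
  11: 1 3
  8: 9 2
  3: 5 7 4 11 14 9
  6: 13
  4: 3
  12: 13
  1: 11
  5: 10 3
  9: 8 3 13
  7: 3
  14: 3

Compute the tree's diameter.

5

A longest path is 12 – 13 – 9 – 3 – 5 – 10, with 5 edges.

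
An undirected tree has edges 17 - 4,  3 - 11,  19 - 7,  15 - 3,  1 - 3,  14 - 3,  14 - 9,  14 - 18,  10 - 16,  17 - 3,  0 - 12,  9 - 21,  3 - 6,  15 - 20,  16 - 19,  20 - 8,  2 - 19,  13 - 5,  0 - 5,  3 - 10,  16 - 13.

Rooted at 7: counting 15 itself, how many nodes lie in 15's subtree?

15's subtree: {15, 20, 8}, size 3.

3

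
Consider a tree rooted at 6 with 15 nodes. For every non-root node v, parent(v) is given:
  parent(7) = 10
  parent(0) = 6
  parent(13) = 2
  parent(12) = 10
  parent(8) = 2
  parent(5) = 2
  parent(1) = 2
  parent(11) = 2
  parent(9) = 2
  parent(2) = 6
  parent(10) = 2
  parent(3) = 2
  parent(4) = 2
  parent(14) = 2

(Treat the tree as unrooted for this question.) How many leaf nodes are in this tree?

Exactly 12 nodes have a single neighbour: 0, 1, 3, 4, 5, 7, 8, 9, 11, 12, 13, 14.

12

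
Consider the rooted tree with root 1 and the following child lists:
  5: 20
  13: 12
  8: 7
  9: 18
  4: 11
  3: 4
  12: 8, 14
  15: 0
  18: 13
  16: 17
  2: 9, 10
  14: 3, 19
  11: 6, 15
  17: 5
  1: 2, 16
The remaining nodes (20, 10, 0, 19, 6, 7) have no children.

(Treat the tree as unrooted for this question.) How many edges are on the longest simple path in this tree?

15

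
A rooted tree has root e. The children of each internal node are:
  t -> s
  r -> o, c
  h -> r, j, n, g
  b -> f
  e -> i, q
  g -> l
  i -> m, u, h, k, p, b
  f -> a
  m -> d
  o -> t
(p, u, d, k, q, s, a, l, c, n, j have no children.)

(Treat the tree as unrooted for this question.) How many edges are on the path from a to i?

a–f–b–i: 3 edges.

3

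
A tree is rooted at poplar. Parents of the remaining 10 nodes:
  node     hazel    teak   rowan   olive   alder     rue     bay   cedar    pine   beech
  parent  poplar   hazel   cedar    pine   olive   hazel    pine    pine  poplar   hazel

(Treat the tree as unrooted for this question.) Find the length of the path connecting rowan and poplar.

3

The path is rowan–cedar–pine–poplar, which has 3 edges.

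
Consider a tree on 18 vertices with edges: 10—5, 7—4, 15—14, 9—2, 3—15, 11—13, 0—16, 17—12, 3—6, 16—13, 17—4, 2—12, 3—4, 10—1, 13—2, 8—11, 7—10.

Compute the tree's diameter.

BFS from 14 reaches 8 last, at distance 9; BFS from 8 confirms no node is farther.
Path: 14 – 15 – 3 – 4 – 17 – 12 – 2 – 13 – 11 – 8.

9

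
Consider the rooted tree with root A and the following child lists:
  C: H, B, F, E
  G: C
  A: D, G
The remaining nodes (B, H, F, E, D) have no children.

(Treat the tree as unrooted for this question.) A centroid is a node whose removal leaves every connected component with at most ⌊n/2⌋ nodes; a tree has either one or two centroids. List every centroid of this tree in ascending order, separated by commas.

C

If C is removed the pieces have sizes 3, 1, 1, 1, 1, all ≤ ⌊8/2⌋ = 4.
No neighbour of C does as well, so C is the unique centroid.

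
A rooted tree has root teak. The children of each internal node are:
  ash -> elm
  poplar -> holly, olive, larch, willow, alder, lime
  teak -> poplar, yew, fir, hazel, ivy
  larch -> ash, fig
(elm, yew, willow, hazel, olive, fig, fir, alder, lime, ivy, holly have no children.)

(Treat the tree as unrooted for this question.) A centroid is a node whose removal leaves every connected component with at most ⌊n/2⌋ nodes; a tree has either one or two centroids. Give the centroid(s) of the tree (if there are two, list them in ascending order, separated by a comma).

Delete poplar: the remaining components have sizes 5, 4, 1, 1, 1, 1, 1. Max 5 ≤ 7, so poplar is a centroid.
Every other node leaves some component of size > 7, so the centroid is unique.

poplar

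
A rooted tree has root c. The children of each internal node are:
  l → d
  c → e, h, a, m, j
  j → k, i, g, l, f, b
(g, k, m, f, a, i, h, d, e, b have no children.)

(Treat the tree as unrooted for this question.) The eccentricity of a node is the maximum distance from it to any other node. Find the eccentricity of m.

4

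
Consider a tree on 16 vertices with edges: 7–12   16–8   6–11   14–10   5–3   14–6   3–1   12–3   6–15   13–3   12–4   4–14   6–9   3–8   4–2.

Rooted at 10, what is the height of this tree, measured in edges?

A deepest node is 16, reached by 10-14-4-12-3-8-16.
That path has 6 edges, so the height is 6.

6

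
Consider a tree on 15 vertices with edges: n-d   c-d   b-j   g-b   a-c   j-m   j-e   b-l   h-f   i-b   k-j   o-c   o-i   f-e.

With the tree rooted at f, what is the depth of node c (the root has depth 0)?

f–e–j–b–i–o–c — 6 edges.

6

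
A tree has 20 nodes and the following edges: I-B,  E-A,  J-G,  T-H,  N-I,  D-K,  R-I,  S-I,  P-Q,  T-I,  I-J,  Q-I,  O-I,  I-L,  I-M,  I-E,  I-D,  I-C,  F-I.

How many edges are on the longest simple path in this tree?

4

BFS from G reaches K last, at distance 4; BFS from K confirms no node is farther.
Path: G-J-I-D-K.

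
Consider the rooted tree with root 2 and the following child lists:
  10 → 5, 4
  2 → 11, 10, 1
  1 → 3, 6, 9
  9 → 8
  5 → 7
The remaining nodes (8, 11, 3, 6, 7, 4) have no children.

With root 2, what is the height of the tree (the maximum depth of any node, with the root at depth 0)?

3

The longest root-to-leaf path is 2 → 10 → 5 → 7 (3 edges).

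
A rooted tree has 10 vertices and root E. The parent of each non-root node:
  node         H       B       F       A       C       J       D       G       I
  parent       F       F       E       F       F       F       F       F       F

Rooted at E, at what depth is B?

E → F → B — 2 edges.

2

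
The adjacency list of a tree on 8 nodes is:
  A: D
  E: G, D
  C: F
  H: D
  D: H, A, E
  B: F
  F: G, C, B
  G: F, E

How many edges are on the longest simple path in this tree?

5

A longest path is B - F - G - E - D - A, with 5 edges.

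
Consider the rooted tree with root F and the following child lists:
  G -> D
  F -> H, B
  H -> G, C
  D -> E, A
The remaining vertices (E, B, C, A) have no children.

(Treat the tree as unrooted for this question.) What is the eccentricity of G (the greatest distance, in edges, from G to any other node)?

3

The node farthest from G is B, via G–H–F–B — 3 edges.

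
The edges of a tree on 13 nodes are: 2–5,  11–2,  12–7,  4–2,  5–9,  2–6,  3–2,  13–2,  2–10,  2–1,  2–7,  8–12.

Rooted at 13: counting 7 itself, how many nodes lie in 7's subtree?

Descendants of 7 (including itself): 7, 12, 8. That's 3.

3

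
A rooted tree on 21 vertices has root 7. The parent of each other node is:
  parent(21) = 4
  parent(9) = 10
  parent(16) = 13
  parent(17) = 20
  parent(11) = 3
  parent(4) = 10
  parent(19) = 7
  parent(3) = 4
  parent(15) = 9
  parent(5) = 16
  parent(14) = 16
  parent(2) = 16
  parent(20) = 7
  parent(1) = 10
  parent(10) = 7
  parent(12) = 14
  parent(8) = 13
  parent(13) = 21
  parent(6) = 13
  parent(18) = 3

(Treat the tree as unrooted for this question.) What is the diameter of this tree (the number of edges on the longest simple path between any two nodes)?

9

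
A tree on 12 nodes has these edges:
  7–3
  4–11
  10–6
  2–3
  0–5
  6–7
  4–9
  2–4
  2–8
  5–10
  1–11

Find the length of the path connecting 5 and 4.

The path is 5 - 10 - 6 - 7 - 3 - 2 - 4, which has 6 edges.

6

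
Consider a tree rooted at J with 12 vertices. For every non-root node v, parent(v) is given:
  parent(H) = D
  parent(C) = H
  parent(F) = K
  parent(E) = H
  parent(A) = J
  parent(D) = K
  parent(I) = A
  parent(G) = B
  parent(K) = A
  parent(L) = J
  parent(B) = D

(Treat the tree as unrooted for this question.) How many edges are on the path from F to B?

The path is F – K – D – B, which has 3 edges.

3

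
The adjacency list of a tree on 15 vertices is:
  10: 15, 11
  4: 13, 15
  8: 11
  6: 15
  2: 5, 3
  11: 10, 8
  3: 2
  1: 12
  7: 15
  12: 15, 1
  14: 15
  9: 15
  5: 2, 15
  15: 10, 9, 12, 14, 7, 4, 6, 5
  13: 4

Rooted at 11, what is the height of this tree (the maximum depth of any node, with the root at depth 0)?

The longest root-to-leaf path is 11 → 10 → 15 → 5 → 2 → 3 (5 edges).

5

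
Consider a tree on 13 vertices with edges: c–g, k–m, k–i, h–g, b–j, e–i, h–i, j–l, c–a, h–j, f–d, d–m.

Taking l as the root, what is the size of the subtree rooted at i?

6

The subtree rooted at i contains: i, e, k, m, d, f — 6 nodes.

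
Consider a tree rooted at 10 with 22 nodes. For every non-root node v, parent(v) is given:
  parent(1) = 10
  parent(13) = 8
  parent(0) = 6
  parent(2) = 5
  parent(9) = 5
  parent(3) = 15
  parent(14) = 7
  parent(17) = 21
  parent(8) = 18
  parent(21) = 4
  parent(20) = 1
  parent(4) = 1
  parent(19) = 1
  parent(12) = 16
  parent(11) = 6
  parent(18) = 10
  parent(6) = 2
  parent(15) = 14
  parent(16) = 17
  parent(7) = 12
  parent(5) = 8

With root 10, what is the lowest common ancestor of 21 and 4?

4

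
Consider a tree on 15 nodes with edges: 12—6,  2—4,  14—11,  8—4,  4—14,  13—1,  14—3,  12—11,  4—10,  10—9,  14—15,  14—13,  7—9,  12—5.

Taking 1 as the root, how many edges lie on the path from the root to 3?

1 → 13 → 14 → 3 — 3 edges.

3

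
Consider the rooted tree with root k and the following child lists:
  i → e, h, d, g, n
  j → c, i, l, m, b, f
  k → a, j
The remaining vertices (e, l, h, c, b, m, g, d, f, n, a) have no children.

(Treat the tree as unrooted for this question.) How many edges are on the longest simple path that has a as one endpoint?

A farthest node from a is h (n, d, g, e also at distance 4).
The path a–k–j–i–h has 4 edges.

4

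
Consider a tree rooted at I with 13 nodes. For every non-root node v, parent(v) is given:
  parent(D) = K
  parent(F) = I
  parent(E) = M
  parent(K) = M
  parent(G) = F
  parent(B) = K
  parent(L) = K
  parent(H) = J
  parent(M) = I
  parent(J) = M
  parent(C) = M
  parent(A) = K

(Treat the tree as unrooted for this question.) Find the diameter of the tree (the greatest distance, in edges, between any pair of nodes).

5

BFS from G reaches B last, at distance 5; BFS from B confirms no node is farther.
Path: G–F–I–M–K–B.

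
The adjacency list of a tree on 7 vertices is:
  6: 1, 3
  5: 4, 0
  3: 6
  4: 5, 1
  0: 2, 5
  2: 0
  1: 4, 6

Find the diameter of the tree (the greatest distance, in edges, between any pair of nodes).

BFS from 3 reaches 2 last, at distance 6; BFS from 2 confirms no node is farther.
Path: 3 – 6 – 1 – 4 – 5 – 0 – 2.

6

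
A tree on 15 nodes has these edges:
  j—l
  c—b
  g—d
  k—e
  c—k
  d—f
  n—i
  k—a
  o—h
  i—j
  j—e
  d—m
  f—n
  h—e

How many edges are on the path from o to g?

8

Walking from o: o–h–e–j–i–n–f–d–g. Length 8.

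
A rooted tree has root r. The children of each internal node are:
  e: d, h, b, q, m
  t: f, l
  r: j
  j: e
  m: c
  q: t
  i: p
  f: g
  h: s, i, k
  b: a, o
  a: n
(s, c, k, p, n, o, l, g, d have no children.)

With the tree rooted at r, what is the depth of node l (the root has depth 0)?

5

Path from r to l: r → j → e → q → t → l, which has 5 edges.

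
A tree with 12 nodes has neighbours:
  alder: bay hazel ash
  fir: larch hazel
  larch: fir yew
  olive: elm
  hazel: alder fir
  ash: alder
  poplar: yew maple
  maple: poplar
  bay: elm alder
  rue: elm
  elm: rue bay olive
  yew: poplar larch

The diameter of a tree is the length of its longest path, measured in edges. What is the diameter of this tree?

A longest path is maple–poplar–yew–larch–fir–hazel–alder–bay–elm–rue, with 9 edges.

9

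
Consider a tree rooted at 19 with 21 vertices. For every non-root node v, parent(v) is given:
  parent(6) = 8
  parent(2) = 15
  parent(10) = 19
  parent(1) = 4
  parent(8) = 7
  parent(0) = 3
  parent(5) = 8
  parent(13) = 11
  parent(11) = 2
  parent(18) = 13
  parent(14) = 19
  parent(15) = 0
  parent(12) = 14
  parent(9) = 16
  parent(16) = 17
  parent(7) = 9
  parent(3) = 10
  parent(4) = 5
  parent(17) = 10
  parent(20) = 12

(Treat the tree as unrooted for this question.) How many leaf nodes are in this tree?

Exactly 4 nodes have a single neighbour: 1, 6, 18, 20.

4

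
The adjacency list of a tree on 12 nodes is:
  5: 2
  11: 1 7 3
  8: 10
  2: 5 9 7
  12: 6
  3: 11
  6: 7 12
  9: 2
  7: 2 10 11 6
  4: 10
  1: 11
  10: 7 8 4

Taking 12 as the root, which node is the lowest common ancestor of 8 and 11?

7

Ancestors of 8 (toward the root): 8, 10, 7, 6, 12.
Ancestors of 11: 11, 7, 6, 12.
The deepest node appearing in both lists is 7.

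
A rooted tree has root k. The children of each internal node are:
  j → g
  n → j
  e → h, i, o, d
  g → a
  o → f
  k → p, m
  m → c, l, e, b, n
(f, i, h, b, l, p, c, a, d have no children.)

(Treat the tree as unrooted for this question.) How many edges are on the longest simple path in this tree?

7

Starting from f, a farthest node is a at distance 7.
One longest path: f-o-e-m-n-j-g-a.
So the diameter is 7.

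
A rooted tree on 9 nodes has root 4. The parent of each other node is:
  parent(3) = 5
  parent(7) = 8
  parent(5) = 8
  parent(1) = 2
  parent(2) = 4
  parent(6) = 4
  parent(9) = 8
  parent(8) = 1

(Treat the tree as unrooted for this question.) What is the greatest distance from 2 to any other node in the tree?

4

Distances from 2 peak at 4, attained at 3.
2 – 1 – 8 – 5 – 3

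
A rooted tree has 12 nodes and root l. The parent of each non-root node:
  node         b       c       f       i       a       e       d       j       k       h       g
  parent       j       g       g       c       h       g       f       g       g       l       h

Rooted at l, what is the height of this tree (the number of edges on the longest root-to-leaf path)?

4

A deepest node is i, reached by l-h-g-c-i.
That path has 4 edges, so the height is 4.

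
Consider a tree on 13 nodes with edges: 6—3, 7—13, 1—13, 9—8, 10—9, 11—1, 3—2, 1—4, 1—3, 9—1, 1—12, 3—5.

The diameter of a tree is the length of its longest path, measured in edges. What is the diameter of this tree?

4

A longest path is 5 - 3 - 1 - 9 - 10, with 4 edges.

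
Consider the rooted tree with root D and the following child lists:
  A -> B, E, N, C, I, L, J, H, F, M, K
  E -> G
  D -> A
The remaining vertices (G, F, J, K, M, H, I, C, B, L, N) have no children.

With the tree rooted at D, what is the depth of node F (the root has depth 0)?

D – A – F — 2 edges.

2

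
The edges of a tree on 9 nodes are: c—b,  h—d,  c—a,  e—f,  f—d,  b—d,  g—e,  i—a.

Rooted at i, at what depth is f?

5

Climbing from f to the root: f → d → b → c → a → i. That's 5 steps.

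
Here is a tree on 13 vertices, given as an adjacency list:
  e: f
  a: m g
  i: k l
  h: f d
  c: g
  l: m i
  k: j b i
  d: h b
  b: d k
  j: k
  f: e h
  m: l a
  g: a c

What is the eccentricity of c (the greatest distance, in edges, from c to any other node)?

Distances from c peak at 11, attained at e.
c – g – a – m – l – i – k – b – d – h – f – e

11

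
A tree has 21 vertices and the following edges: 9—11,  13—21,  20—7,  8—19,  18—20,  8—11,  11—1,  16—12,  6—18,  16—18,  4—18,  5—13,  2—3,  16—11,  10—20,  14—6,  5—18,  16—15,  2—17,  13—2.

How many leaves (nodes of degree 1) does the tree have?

12

Degree-1 nodes: 1, 3, 4, 7, 9, 10, 12, 14, 15, 17, 19, 21 — 12 of them.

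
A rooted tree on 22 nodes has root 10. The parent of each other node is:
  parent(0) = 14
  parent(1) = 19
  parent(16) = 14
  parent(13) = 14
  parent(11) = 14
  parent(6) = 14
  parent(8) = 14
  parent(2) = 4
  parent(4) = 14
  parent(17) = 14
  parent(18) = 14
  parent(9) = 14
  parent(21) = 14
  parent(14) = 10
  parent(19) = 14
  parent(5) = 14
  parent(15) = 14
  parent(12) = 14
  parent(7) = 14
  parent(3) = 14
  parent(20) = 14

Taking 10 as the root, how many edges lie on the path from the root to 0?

2

Path from 10 to 0: 10–14–0, which has 2 edges.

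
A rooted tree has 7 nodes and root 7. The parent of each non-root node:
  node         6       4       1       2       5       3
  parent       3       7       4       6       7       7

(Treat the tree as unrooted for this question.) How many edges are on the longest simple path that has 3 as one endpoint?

3

Distances from 3 peak at 3, attained at 1.
3 – 7 – 4 – 1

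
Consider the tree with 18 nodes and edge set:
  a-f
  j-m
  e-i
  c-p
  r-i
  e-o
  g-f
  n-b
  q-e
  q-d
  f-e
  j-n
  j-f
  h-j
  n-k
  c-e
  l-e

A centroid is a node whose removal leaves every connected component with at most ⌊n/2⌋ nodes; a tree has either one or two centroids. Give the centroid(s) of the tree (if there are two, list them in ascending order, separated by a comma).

Removing e splits the tree into components of sizes 9, 2, 2, 2, 1, 1; the largest is 9 ≤ ⌊18/2⌋ = 9.
Its neighbour f also leaves a largest component of size 9, so both are centroids.

e, f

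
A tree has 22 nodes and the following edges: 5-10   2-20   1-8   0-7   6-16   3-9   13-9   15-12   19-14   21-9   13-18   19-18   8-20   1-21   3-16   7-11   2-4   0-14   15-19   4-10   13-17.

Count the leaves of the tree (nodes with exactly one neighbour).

5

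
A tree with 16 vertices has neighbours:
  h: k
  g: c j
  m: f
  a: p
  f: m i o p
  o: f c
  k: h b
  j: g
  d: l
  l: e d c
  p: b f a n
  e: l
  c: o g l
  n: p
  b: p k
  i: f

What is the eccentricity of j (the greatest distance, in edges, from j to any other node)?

8

The node farthest from j is h, via j–g–c–o–f–p–b–k–h — 8 edges.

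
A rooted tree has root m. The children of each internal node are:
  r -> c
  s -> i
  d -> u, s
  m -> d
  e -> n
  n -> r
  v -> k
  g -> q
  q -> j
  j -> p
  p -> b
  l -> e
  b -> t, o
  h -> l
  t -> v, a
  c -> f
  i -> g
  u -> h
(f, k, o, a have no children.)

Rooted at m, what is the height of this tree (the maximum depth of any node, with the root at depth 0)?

11

k sits deepest: m–d–s–i–g–q–j–p–b–t–v–k — 11 edges from the root.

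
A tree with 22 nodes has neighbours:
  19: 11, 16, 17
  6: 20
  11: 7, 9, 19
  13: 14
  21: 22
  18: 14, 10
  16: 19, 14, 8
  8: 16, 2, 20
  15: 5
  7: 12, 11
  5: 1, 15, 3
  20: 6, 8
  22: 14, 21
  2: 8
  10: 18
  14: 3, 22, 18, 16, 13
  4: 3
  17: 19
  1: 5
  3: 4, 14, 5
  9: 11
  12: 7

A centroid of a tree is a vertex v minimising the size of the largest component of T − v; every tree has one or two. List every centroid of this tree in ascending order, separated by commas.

14, 16

If 16 is removed the pieces have sizes 11, 6, 4, all ≤ ⌊22/2⌋ = 11.
Its neighbour 14 also leaves a largest component of size 11, so both are centroids.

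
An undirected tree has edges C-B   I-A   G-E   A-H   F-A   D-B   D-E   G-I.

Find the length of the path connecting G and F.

The path is G - I - A - F, which has 3 edges.

3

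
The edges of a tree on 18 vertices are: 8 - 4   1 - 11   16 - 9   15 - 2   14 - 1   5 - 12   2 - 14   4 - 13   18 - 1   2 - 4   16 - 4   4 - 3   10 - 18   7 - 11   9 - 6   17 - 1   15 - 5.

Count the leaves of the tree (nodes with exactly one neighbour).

Exactly 8 nodes have a single neighbour: 3, 6, 7, 8, 10, 12, 13, 17.

8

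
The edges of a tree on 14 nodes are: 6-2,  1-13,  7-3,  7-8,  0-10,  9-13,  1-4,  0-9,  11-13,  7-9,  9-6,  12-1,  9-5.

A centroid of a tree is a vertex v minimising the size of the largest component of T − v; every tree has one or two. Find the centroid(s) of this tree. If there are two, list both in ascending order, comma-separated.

9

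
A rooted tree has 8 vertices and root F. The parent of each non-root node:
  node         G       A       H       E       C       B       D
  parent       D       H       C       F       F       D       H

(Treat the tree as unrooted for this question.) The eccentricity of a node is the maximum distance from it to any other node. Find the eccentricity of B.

5

The node farthest from B is E, via B–D–H–C–F–E — 5 edges.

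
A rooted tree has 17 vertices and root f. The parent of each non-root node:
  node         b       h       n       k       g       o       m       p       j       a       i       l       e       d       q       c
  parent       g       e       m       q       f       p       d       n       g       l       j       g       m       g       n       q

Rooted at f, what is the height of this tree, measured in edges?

The longest root-to-leaf path is f – g – d – m – n – q – k (6 edges).

6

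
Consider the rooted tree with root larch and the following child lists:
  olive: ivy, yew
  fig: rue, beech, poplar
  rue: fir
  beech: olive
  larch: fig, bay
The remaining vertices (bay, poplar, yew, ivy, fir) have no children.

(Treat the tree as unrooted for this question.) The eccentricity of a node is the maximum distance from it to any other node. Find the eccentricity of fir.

5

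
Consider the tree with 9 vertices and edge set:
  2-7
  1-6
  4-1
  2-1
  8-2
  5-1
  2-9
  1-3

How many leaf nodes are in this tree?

Degree-1 nodes: 3, 4, 5, 6, 7, 8, 9 — 7 of them.

7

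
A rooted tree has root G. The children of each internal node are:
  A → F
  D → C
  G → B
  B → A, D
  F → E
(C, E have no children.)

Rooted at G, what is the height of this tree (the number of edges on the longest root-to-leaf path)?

4

E sits deepest: G–B–A–F–E — 4 edges from the root.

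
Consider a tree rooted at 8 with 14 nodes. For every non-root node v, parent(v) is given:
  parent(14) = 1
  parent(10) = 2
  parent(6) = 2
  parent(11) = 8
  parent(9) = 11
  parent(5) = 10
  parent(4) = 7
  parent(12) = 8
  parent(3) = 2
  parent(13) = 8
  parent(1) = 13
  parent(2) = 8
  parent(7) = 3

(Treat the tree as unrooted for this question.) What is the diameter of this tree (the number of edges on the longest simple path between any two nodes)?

BFS from 4 reaches 14 last, at distance 7; BFS from 14 confirms no node is farther.
Path: 4 – 7 – 3 – 2 – 8 – 13 – 1 – 14.

7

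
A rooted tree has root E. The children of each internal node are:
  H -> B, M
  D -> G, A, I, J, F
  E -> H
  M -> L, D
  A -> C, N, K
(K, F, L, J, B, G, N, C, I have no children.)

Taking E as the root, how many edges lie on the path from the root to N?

Climbing from N to the root: N → A → D → M → H → E. That's 5 steps.

5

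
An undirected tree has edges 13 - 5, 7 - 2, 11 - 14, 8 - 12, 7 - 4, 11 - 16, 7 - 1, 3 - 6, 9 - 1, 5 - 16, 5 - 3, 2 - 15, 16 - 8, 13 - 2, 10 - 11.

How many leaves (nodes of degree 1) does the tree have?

7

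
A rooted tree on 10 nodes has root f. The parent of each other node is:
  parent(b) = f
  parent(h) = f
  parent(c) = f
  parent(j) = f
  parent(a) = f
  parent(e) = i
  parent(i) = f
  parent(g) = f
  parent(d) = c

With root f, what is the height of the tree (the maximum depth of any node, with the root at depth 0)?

2

d sits deepest: f-c-d — 2 edges from the root.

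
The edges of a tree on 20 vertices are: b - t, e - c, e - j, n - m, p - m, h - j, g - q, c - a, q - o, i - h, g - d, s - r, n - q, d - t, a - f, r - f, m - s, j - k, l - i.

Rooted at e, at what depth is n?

7

Path from e to n: e – c – a – f – r – s – m – n, which has 7 edges.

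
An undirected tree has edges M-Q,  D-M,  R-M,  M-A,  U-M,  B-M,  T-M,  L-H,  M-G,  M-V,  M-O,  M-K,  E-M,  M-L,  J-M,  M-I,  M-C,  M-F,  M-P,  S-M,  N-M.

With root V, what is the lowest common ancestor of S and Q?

S's ancestor chain is S, M, V and Q's is Q, M, V; they first meet at M.

M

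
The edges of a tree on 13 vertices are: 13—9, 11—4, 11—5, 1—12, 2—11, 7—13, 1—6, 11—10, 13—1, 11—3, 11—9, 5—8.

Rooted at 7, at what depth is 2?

4

7 → 13 → 9 → 11 → 2 — 4 edges.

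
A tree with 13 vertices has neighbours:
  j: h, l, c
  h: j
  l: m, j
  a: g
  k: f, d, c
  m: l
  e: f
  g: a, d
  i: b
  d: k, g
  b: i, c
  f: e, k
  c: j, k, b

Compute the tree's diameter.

7

BFS from m reaches a last, at distance 7; BFS from a confirms no node is farther.
Path: m – l – j – c – k – d – g – a.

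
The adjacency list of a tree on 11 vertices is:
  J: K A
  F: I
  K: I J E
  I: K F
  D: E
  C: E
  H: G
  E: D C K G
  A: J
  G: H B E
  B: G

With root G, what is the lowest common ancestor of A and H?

G

A's ancestor chain is A, J, K, E, G and H's is H, G; they first meet at G.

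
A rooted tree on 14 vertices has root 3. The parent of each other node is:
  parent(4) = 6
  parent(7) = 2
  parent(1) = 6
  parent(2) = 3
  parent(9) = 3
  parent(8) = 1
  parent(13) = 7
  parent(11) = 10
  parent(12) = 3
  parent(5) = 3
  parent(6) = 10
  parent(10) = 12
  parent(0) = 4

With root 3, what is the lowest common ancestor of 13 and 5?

13's ancestor chain is 13, 7, 2, 3 and 5's is 5, 3; they first meet at 3.

3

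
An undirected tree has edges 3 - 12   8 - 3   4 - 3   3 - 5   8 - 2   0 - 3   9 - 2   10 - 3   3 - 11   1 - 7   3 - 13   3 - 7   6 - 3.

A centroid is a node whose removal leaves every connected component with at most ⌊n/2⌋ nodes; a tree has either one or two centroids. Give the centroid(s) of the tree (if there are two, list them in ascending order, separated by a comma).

3

Removing 3 splits the tree into components of sizes 3, 2, 1, 1, 1, 1, 1, 1, 1, 1; the largest is 3 ≤ ⌊14/2⌋ = 7.
No neighbour of 3 does as well, so 3 is the unique centroid.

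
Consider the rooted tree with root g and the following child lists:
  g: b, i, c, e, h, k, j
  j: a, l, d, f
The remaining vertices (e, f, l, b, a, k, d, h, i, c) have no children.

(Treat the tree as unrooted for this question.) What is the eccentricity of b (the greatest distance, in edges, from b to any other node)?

A farthest node from b is a (l, d, f also at distance 3).
The path b–g–j–a has 3 edges.

3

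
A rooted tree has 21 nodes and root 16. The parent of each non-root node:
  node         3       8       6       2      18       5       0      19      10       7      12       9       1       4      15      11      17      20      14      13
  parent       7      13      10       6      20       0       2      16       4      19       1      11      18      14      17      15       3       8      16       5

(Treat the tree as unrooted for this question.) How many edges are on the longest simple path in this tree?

20

A longest path is 12–1–18–20–8–13–5–0–2–6–10–4–14–16–19–7–3–17–15–11–9, with 20 edges.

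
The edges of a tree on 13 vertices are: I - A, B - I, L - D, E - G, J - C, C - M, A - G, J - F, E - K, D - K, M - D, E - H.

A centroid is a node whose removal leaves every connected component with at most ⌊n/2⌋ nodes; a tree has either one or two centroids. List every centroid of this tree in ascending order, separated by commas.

K

Removing K splits the tree into components of sizes 6, 6; the largest is 6 ≤ ⌊13/2⌋ = 6.
No neighbour of K does as well, so K is the unique centroid.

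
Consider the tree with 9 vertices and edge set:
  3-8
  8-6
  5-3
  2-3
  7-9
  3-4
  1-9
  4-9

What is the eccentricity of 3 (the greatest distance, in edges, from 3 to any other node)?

The node farthest from 3 is 7 (1 also at distance 3), via 3-4-9-7 — 3 edges.

3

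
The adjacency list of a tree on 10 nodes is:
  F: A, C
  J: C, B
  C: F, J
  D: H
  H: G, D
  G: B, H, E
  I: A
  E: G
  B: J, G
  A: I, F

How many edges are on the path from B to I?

5

B - J - C - F - A - I: 5 edges.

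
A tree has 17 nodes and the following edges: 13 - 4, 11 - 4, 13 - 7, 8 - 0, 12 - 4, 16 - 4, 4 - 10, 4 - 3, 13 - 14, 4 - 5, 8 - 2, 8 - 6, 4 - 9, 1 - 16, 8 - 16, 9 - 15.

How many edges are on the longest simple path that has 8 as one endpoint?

4

Distances from 8 peak at 4, attained at 15 (7, 14 also at distance 4).
8-16-4-9-15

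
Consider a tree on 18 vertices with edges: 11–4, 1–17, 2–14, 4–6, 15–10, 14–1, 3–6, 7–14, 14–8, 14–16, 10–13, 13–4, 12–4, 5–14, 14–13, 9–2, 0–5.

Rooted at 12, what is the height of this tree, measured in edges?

The longest root-to-leaf path is 12-4-13-14-5-0 (5 edges).

5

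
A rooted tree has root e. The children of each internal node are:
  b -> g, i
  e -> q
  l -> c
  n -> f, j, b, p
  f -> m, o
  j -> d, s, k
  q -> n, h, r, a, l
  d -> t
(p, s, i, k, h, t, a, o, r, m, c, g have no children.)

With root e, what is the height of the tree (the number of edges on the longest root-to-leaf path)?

The longest root-to-leaf path is e–q–n–j–d–t (5 edges).

5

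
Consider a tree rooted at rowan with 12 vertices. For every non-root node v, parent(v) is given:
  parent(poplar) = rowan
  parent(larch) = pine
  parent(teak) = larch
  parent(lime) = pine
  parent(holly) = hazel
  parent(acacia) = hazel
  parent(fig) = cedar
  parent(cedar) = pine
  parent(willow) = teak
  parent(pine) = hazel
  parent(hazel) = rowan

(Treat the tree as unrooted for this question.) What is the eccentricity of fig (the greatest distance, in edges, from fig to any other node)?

5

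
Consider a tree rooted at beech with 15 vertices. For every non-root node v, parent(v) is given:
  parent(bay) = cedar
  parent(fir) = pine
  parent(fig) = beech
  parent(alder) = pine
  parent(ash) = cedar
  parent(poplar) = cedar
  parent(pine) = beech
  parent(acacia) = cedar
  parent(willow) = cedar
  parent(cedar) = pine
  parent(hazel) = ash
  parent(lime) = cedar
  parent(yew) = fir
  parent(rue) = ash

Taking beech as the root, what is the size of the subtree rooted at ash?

3

The subtree rooted at ash contains: ash, rue, hazel — 3 nodes.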